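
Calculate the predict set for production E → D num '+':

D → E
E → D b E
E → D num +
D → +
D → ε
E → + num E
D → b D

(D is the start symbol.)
PREDICT(E → D num '+') = (FIRST(RHS) \ {ε}) ∪ (FOLLOW(E) if ε ∈ FIRST(RHS), i.e. RHS ⇒* ε)
FIRST(D) = { '+', 'b', 'num', ε }
FIRST(D num '+') = { '+', 'b', 'num' }
ε ∉ FIRST(D num '+'), so FOLLOW(E) is not added.
PREDICT(E → D num '+') = { '+', 'b', 'num' }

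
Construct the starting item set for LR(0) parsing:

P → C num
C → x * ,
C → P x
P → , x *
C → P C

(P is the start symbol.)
First, augment the grammar with P' → P
I₀ = CLOSURE({ [P' → . P] }):
  [P' → . P] has the dot before P: add [P → . C num], [P → . , x *]
  [P → . C num] has the dot before C: add [C → . x * ,], [C → . P x], [C → . P C]
No further items can be added.

I₀ = { [C → . P C], [C → . P x], [C → . x * ,], [P → . , x *], [P → . C num], [P' → . P] }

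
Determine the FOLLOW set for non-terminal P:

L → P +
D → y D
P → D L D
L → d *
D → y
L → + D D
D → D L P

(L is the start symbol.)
{ $, '+', 'd', 'y' }

In L → P +: P is followed by '+', add FIRST('+') \ {ε} = { '+' }
In D → D L P: P is at the end, add FOLLOW(D)

The FOLLOW sets referred to above (computed the same way, to a fixed point):
  FOLLOW(D) = { $, '+', 'd', 'y' }

Taking the union: FOLLOW(P) = { $, '+', 'd', 'y' }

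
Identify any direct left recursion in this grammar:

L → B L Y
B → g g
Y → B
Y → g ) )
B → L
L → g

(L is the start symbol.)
No direct left recursion

L → B L Y: starts with B
B → g g: starts with g
Y → B: starts with B
Y → g ) ): starts with g
B → L: starts with L
L → g: starts with g

No direct left recursion found.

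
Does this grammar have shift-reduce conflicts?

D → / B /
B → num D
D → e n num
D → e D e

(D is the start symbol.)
A shift-reduce conflict occurs when an LR(0) state has both:
  - a complete (reduce) item [A → α .] (dot at the end), and
  - a shift item [B → β . c γ] (dot before a terminal).

Augment with D' → D and build the canonical LR(0) collection (I0 = CLOSURE({[D' → . D]}), then GOTO on every symbol after a dot until no new states appear). It has 12 states:
  I0: { [D → . / B /], [D → . e D e], [D → . e n num], [D' → . D] }  — shift
  I1: { [B → . num D], [D → / . B /] }  — shift
  I2: { [D' → D .] }  — accept
  I3: { [D → . / B /], [D → . e D e], [D → . e n num], [D → e . D e], [D → e . n num] }  — shift
  I4: { [D → e D . e] }  — shift
  I5: { [D → e n . num] }  — shift
  I6: { [D → e n num .] }  — reduce
  I7: { [D → e D e .] }  — reduce
  I8: { [D → / B . /] }  — shift
  I9: { [B → num . D], [D → . / B /], [D → . e D e], [D → . e n num] }  — shift
  I10: { [B → num D .] }  — reduce
  I11: { [D → / B / .] }  — reduce

No state contains both a complete item and a shift item.

Answer: No shift-reduce conflicts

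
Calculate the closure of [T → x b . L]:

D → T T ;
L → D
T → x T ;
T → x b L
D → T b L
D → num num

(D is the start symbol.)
{ [D → . T T ;], [D → . T b L], [D → . num num], [L → . D], [T → . x T ;], [T → . x b L], [T → x b . L] }

To compute CLOSURE, for each item [A → α.Bβ] where B is a non-terminal, add [B → .γ] for all productions B → γ; repeat for the newly added items until nothing changes.

Start with: [T → x b . L]
  [T → x b . L] has the dot before L: add [L → . D]
  [L → . D] has the dot before D: add [D → . T T ;], [D → . T b L], [D → . num num]
  [D → . T T ;] has the dot before T: add [T → . x T ;], [T → . x b L]
No further items can be added.

CLOSURE = { [D → . T T ;], [D → . T b L], [D → . num num], [L → . D], [T → . x T ;], [T → . x b L], [T → x b . L] }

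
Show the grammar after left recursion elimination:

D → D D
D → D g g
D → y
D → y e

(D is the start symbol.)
D → y D'
D → y e D'
D' → D D'
D' → g g D'
D' → ε

D is directly left-recursive. The standard transformation for
  A → A α₁ | ... | A α_m | β₁ | ... | β_n
is
  A  → β₁ A' | ... | β_n A'
  A' → α₁ A' | ... | α_m A' | ε

D → y becomes D → y D'
D → y e becomes D → y e D'
D → D D becomes D' → D D'
D → D g g becomes D' → g g D'
Add D' → ε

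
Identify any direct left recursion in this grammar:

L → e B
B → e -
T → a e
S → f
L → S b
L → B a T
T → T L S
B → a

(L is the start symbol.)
Direct left recursion occurs when N → N α for some non-terminal N (the right-hand side begins with the left-hand side itself).

L → e B: starts with e
B → e -: starts with e
T → a e: starts with a
S → f: starts with f
L → S b: starts with S
L → B a T: starts with B
T → T L S: LEFT RECURSIVE (starts with T)
B → a: starts with a

The grammar has direct left recursion on: T.

Answer: Yes, T is left-recursive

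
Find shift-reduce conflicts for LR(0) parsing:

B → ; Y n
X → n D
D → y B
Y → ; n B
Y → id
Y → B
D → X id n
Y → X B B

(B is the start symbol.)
No shift-reduce conflicts

Augment with B' → B and build the canonical LR(0) collection (I0 = CLOSURE({[B' → . B]}), then GOTO on every symbol after a dot until no new states appear). It has 20 states:
  I0: { [B → . ; Y n], [B' → . B] }  — shift
  I1: { [B → . ; Y n], [B → ; . Y n], [X → . n D], [Y → . ; n B], [Y → . B], [Y → . X B B], [Y → . id] }  — shift
  I2: { [B' → B .] }  — accept
  I3: { [B → . ; Y n], [B → ; . Y n], [X → . n D], [Y → . ; n B], [Y → . B], [Y → . X B B], [Y → . id], [Y → ; . n B] }  — shift
  I4: { [Y → B .] }  — reduce
  I5: { [B → . ; Y n], [Y → X . B B] }  — shift
  I6: { [B → ; Y . n] }  — shift
  I7: { [Y → id .] }  — reduce
  I8: { [D → . X id n], [D → . y B], [X → . n D], [X → n . D] }  — shift
  I9: { [X → n D .] }  — reduce
  I10: { [D → X . id n] }  — shift
  I11: { [B → . ; Y n], [D → y . B] }  — shift
  I12: { [D → y B .] }  — reduce
  I13: { [D → X id . n] }  — shift
  I14: { [D → X id n .] }  — reduce
  I15: { [B → ; Y n .] }  — reduce
  I16: { [B → . ; Y n], [Y → X B . B] }  — shift
  I17: { [Y → X B B .] }  — reduce
  I18: { [B → . ; Y n], [D → . X id n], [D → . y B], [X → . n D], [X → n . D], [Y → ; n . B] }  — shift
  I19: { [Y → ; n B .] }  — reduce

No state contains both a complete item and a shift item.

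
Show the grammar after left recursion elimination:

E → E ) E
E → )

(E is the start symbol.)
E is directly left-recursive. The standard transformation for
  A → A α₁ | ... | A α_m | β₁ | ... | β_n
is
  A  → β₁ A' | ... | β_n A'
  A' → α₁ A' | ... | α_m A' | ε

E → ) becomes E → ) E'
E → E ) E becomes E' → ) E E'
Add E' → ε

Resulting grammar:
E → ) E'
E' → ) E E'
E' → ε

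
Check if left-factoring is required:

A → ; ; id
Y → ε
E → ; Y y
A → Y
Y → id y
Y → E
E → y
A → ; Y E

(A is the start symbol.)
Yes, A has productions with common prefix ';'

Left-factoring is needed when two productions for the same non-terminal
share a common prefix on the right-hand side.

Productions for A:
  A → ; ; id
  A → Y
  A → ; Y E
Productions for Y:
  Y → ε
  Y → id y
  Y → E
Productions for E:
  E → ; Y y
  E → y

Found common prefix ';' in productions for A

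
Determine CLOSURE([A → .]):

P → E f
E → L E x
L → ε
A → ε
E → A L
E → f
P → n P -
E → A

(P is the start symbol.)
{ [A → .] }

Start with: [A → .]
The dot is at the end, so nothing is added.

CLOSURE = { [A → .] }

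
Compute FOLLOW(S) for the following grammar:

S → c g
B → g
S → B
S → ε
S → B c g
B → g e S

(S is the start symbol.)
To compute FOLLOW(S), find every occurrence of S on a right-hand side N → α S β: add FIRST(β) \ {ε}, and if β is empty or nullable also add FOLLOW(N). Iterate to a fixed point.

S is the start symbol, so $ ∈ FOLLOW(S).
In B → g e S: S is at the end, add FOLLOW(B)

The FOLLOW sets referred to above (computed the same way, to a fixed point):
  FOLLOW(B) = { $, 'c' }

Taking the union: FOLLOW(S) = { $, 'c' }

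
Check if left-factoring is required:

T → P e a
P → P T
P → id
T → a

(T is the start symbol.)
No, left-factoring is not needed

Left-factoring is needed when two productions for the same non-terminal
share a common prefix on the right-hand side.

Productions for T:
  T → P e a
  T → a
Productions for P:
  P → P T
  P → id

No common prefixes found.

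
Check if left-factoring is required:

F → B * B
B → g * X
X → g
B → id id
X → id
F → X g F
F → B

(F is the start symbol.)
Left-factoring is needed when two productions for the same non-terminal
share a common prefix on the right-hand side.

Productions for F:
  F → B * B
  F → X g F
  F → B
Productions for B:
  B → g * X
  B → id id
Productions for X:
  X → g
  X → id

Found common prefix 'B' in productions for F

Answer: Yes, F has productions with common prefix 'B'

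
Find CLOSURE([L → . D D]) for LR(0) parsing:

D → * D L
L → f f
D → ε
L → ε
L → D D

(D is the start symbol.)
{ [D → . * D L], [D → .], [L → . D D] }

Start with: [L → . D D]
  [L → . D D] has the dot before D: add [D → . * D L], [D → .]
No further items can be added.

CLOSURE = { [D → . * D L], [D → .], [L → . D D] }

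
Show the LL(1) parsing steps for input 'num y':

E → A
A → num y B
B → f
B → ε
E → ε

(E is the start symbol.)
Stack is shown with the top on the left.

Stack      Input    Action
--------------------------
E $        num y $  output E → A
A $        num y $  output A → num y B
num y B $  num y $  match 'num'
y B $      y $      match 'y'
B $        $        output B → ε
$          $        accept

The string is accepted.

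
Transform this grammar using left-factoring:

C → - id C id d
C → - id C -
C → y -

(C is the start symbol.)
C → - id C C'
C' → id d
C' → -
C → y -

Left-factoring transforms A → αβ₁ | αβ₂ into A → αA' and A' → β₁ | β₂
(α is the longest common prefix among the alternatives). Repeat until
no nonterminal has two alternatives with a common prefix.

Round 1: C has alternatives sharing prefix '- id C'. Introduce C': C → - id C C'
  Add: C' → id d
  Add: C' → -

No remaining common prefixes — done.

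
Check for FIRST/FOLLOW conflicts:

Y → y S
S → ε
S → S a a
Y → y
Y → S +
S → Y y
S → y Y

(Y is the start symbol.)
Nullable non-terminals: S.
FIRST sets used below: FIRST(S) = { '+', 'a', 'y', ε }, FIRST(Y) = { '+', 'a', 'y' }

S: nullable alternative(s) S → ε; FOLLOW(S) = { $, '+', 'a', 'y' }
  S → ε: FIRST \ {ε} = { } — this is the only nullable alternative, skip
  S → S a a: FIRST \ {ε} = { '+', 'a', 'y' } — overlaps FOLLOW(S) on { '+', 'a', 'y' }: CONFLICT
  S → Y y: FIRST \ {ε} = { '+', 'a', 'y' } — overlaps FOLLOW(S) on { '+', 'a', 'y' }: CONFLICT
  S → y Y: FIRST \ {ε} = { 'y' } — overlaps FOLLOW(S) on { 'y' }: CONFLICT

Y has no nullable alternative, so no FIRST/FOLLOW check is needed there.

So the grammar has 3 FIRST/FOLLOW conflicts (marked CONFLICT above).

Answer: Yes. S → S a a with FOLLOW(S) on { '+', 'a', 'y' }; S → Y y with FOLLOW(S) on { '+', 'a', 'y' }; S → y Y with FOLLOW(S) on { 'y' }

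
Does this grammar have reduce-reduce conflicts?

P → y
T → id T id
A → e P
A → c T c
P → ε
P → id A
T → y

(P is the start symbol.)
No reduce-reduce conflicts

Augment with P' → P and build the canonical LR(0) collection (I0 = CLOSURE({[P' → . P]}), then GOTO on every symbol after a dot until no new states appear). It has 14 states:
  I0: { [P → . id A], [P → . y], [P → .], [P' → . P] }  — shift, reduce
  I1: { [P' → P .] }  — accept
  I2: { [A → . c T c], [A → . e P], [P → id . A] }  — shift
  I3: { [P → y .] }  — reduce
  I4: { [P → id A .] }  — reduce
  I5: { [A → c . T c], [T → . id T id], [T → . y] }  — shift
  I6: { [A → e . P], [P → . id A], [P → . y], [P → .] }  — shift, reduce
  I7: { [A → e P .] }  — reduce
  I8: { [A → c T . c] }  — shift
  I9: { [T → . id T id], [T → . y], [T → id . T id] }  — shift
  I10: { [T → y .] }  — reduce
  I11: { [T → id T . id] }  — shift
  I12: { [T → id T id .] }  — reduce
  I13: { [A → c T c .] }  — reduce

No state contains more than one complete item.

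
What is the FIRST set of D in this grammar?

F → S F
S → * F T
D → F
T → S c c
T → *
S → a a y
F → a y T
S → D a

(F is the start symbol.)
To compute FIRST(D), examine every production with D on the left-hand side, reading each right-hand side left to right until a non-nullable symbol is reached.

FIRST sets of the other non-terminals involved (by the same procedure, iterated to a fixed point):
  FIRST(F) = { '*', 'a' }

From D → F:
  - F is a non-terminal: add FIRST(F) \ {ε} = { '*', 'a' }
    F is not nullable, so stop

Collecting: FIRST(D) = { '*', 'a' }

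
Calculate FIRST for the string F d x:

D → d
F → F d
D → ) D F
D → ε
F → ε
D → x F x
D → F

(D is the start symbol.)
{ 'd' }

FIRST sets of the non-terminals involved (from the grammar, by fixed-point iteration):
  FIRST(F) = { 'd', ε }

To compute FIRST(F d x), process the symbols left to right:
Symbol F is a non-terminal. Add FIRST(F) \ {ε} = { 'd' }
F is nullable (ε ∈ FIRST(F)), continue to the next symbol.
Symbol d is a terminal. Add 'd' and stop.
FIRST(F d x) = { 'd' }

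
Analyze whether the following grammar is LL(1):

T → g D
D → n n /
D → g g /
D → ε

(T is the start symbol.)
Relevant sets:
  FOLLOW(D) = { $ }

For D:
  PREDICT(D → n n '/') = { 'n' }
  PREDICT(D → g g '/') = { 'g' }
  PREDICT(D → ε) = { $ }
T has a single production, so nothing to check there.

All predict sets are disjoint. The grammar IS LL(1).

Answer: Yes, the grammar is LL(1).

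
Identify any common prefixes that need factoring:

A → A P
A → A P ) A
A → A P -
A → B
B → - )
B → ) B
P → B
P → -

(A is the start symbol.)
Yes, A has productions with common prefix 'A P'

Left-factoring is needed when two productions for the same non-terminal
share a common prefix on the right-hand side.

Productions for A:
  A → A P
  A → A P ) A
  A → A P -
  A → B
Productions for B:
  B → - )
  B → ) B
Productions for P:
  P → B
  P → -

Found common prefix 'A P' in productions for A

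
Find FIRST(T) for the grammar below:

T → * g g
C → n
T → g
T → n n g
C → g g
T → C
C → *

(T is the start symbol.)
{ '*', 'g', 'n' }

To compute FIRST(T), examine every production with T on the left-hand side, reading each right-hand side left to right until a non-nullable symbol is reached.

FIRST sets of the other non-terminals involved (by the same procedure, iterated to a fixed point):
  FIRST(C) = { '*', 'g', 'n' }

From T → * g g:
  - '*' is a terminal: add '*' and stop
From T → g:
  - g is a terminal: add 'g' and stop
From T → n n g:
  - n is a terminal: add 'n' and stop
From T → C:
  - C is a non-terminal: add FIRST(C) \ {ε} = { '*', 'g', 'n' }
    C is not nullable, so stop

Collecting: FIRST(T) = { '*', 'g', 'n' }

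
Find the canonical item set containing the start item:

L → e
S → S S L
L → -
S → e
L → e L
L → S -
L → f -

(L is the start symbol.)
{ [L → . -], [L → . S -], [L → . e L], [L → . e], [L → . f -], [L' → . L], [S → . S S L], [S → . e] }

First, augment the grammar with L' → L
I₀ = CLOSURE({ [L' → . L] }):
  [L' → . L] has the dot before L: add [L → . e], [L → . -], [L → . e L], [L → . S -], [L → . f -]
  [L → . S -] has the dot before S: add [S → . S S L], [S → . e]
No further items can be added.

I₀ = { [L → . -], [L → . S -], [L → . e L], [L → . e], [L → . f -], [L' → . L], [S → . S S L], [S → . e] }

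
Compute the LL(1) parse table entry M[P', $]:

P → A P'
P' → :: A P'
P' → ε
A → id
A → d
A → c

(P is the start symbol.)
To find M[P', $], we find productions for P' where $ is in the predict set (PREDICT(N → α) = (FIRST(α) \ {ε}) ∪ (FOLLOW(N) if α ⇒* ε)).

Relevant sets:
  FOLLOW(P') = { $ }

P' → :: A P': PREDICT = { '::' }
P' → ε: PREDICT = { $ }
  $ is in predict set, so this production goes in M[P', $]

M[P', $] = P' → ε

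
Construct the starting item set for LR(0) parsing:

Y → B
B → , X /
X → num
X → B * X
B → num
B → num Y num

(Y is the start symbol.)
First, augment the grammar with Y' → Y
I₀ = CLOSURE({ [Y' → . Y] }):
  [Y' → . Y] has the dot before Y: add [Y → . B]
  [Y → . B] has the dot before B: add [B → . , X /], [B → . num], [B → . num Y num]
No further items can be added.

I₀ = { [B → . , X /], [B → . num Y num], [B → . num], [Y → . B], [Y' → . Y] }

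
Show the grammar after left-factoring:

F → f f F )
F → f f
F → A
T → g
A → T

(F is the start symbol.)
Left-factoring transforms A → αβ₁ | αβ₂ into A → αA' and A' → β₁ | β₂
(α is the longest common prefix among the alternatives). Repeat until
no nonterminal has two alternatives with a common prefix.

Round 1: F has alternatives sharing prefix 'f f'. Introduce F': F → f f F'
  Add: F' → F )
  Add: F' → ε

No remaining common prefixes — done.

Resulting grammar:
F → f f F'
F' → F )
F' → ε
F → A
T → g
A → T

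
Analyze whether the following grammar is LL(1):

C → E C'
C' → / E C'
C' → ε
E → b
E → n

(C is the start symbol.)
Relevant sets:
  FOLLOW(C') = { $ }

For C':
  PREDICT(C' → '/' E C') = { '/' }
  PREDICT(C' → ε) = { $ }
For E:
  PREDICT(E → b) = { 'b' }
  PREDICT(E → n) = { 'n' }
C has a single production, so nothing to check there.

All predict sets are disjoint. The grammar IS LL(1).

Answer: Yes, the grammar is LL(1).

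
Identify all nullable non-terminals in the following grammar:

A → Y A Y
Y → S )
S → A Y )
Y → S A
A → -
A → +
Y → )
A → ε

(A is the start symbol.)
{ 'A' }

A non-terminal is nullable if it can derive ε (the empty string): either it has an ε-production, or it has a production whose right-hand side consists entirely of nullable non-terminals.

ε-productions: A → ε
So A is immediately nullable.
No further non-terminal can be added: every production for the remaining non-terminals contains a terminal or a non-nullable non-terminal.
Nullable = { 'A' }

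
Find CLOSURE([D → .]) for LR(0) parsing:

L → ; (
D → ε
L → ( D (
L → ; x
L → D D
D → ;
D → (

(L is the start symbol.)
{ [D → .] }

To compute CLOSURE, for each item [A → α.Bβ] where B is a non-terminal, add [B → .γ] for all productions B → γ; repeat for the newly added items until nothing changes.

Start with: [D → .]
The dot is at the end, so nothing is added.

CLOSURE = { [D → .] }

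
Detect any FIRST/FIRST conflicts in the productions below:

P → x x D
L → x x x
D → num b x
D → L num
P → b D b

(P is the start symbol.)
FIRST sets of the non-terminals at (or reachable through a nullable prefix from) the front of some alternative:
  FIRST(L) = { 'x' }

Productions for P:
  P → x x D: FIRST = { 'x' }
  P → b D b: FIRST = { 'b' }
Productions for D:
  D → num b x: FIRST = { 'num' }
  D → L num: FIRST = { 'x' }
L has only one production, so no FIRST/FIRST conflict is possible there.

All alternatives of each non-terminal have pairwise disjoint FIRST sets.

Answer: No FIRST/FIRST conflicts.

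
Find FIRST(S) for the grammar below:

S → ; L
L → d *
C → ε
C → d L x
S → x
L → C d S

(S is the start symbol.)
From S → ; L:
  - ';' is a terminal: add ';' and stop
From S → x:
  - x is a terminal: add 'x' and stop

Collecting: FIRST(S) = { ';', 'x' }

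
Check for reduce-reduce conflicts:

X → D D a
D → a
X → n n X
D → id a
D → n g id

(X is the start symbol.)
Augment with X' → X and build the canonical LR(0) collection (I0 = CLOSURE({[X' → . X]}), then GOTO on every symbol after a dot until no new states appear). It has 14 states:
  I0: { [D → . a], [D → . id a], [D → . n g id], [X → . D D a], [X → . n n X], [X' → . X] }  — shift
  I1: { [D → . a], [D → . id a], [D → . n g id], [X → D . D a] }  — shift
  I2: { [X' → X .] }  — accept
  I3: { [D → a .] }  — reduce
  I4: { [D → id . a] }  — shift
  I5: { [D → n . g id], [X → n . n X] }  — shift
  I6: { [D → n g . id] }  — shift
  I7: { [D → . a], [D → . id a], [D → . n g id], [X → . D D a], [X → . n n X], [X → n n . X] }  — shift
  I8: { [X → n n X .] }  — reduce
  I9: { [D → n g id .] }  — reduce
  I10: { [D → id a .] }  — reduce
  I11: { [X → D D . a] }  — shift
  I12: { [D → n . g id] }  — shift
  I13: { [X → D D a .] }  — reduce

No state contains more than one complete item.

Answer: No reduce-reduce conflicts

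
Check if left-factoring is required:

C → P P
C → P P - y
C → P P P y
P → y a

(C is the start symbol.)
Yes, C has productions with common prefix 'P P'

Left-factoring is needed when two productions for the same non-terminal
share a common prefix on the right-hand side.

Productions for C:
  C → P P
  C → P P - y
  C → P P P y

Found common prefix 'P P' in productions for C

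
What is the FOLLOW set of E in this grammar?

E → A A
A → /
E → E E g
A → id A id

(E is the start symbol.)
{ $, '/', 'g', 'id' }

To compute FOLLOW(E), find every occurrence of E on a right-hand side N → α E β: add FIRST(β) \ {ε}, and if β is empty or nullable also add FOLLOW(N). Iterate to a fixed point.

E is the start symbol, so $ ∈ FOLLOW(E).
In E → E E g: E is followed by E g, add FIRST(E g) \ {ε} = { '/', 'id' }
In E → E E g: E is followed by g, add FIRST(g) \ {ε} = { 'g' }

Taking the union: FOLLOW(E) = { $, '/', 'g', 'id' }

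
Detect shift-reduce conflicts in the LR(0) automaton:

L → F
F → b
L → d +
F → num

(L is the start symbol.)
No shift-reduce conflicts

A shift-reduce conflict occurs when an LR(0) state has both:
  - a complete (reduce) item [A → α .] (dot at the end), and
  - a shift item [B → β . c γ] (dot before a terminal).

Augment with L' → L and build the canonical LR(0) collection (I0 = CLOSURE({[L' → . L]}), then GOTO on every symbol after a dot until no new states appear). It has 7 states:
  I0: { [F → . b], [F → . num], [L → . F], [L → . d +], [L' → . L] }  — shift
  I1: { [L → F .] }  — reduce
  I2: { [L' → L .] }  — accept
  I3: { [F → b .] }  — reduce
  I4: { [L → d . +] }  — shift
  I5: { [F → num .] }  — reduce
  I6: { [L → d + .] }  — reduce

No state contains both a complete item and a shift item.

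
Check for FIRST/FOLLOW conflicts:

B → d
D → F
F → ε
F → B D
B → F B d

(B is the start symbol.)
Yes. F → B D with FOLLOW(F) on { 'd' }

Nullable non-terminals: D, F.
FIRST sets used below: FIRST(B) = { 'd' }
D has a nullable alternative but only one production, so nothing to check.

F: nullable alternative(s) F → ε; FOLLOW(F) = { 'd' }
  F → ε: FIRST \ {ε} = { } — this is the only nullable alternative, skip
  F → B D: FIRST \ {ε} = { 'd' } — overlaps FOLLOW(F) on { 'd' }: CONFLICT

B has no nullable alternative, so no FIRST/FOLLOW check is needed there.

So the grammar has 1 FIRST/FOLLOW conflict (marked CONFLICT above).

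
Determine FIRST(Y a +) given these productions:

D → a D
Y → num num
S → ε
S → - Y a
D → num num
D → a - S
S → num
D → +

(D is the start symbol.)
FIRST sets of the non-terminals involved (from the grammar, by fixed-point iteration):
  FIRST(Y) = { 'num' }

To compute FIRST(Y a +), process the symbols left to right:
Symbol Y is a non-terminal. Add FIRST(Y) \ {ε} = { 'num' }
Y is not nullable (ε ∉ FIRST(Y)), so stop here.
FIRST(Y a +) = { 'num' }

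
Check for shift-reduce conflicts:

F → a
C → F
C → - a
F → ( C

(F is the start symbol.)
No shift-reduce conflicts

A shift-reduce conflict occurs when an LR(0) state has both:
  - a complete (reduce) item [A → α .] (dot at the end), and
  - a shift item [B → β . c γ] (dot before a terminal).

Augment with F' → F and build the canonical LR(0) collection (I0 = CLOSURE({[F' → . F]}), then GOTO on every symbol after a dot until no new states appear). It has 8 states:
  I0: { [F → . ( C], [F → . a], [F' → . F] }  — shift
  I1: { [C → . - a], [C → . F], [F → ( . C], [F → . ( C], [F → . a] }  — shift
  I2: { [F' → F .] }  — accept
  I3: { [F → a .] }  — reduce
  I4: { [C → - . a] }  — shift
  I5: { [F → ( C .] }  — reduce
  I6: { [C → F .] }  — reduce
  I7: { [C → - a .] }  — reduce

No state contains both a complete item and a shift item.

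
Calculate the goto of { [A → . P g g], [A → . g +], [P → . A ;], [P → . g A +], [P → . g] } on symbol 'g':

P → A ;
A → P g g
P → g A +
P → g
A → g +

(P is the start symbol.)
{ [A → . P g g], [A → . g +], [A → g . +], [P → . A ;], [P → . g A +], [P → . g], [P → g . A +], [P → g .] }

GOTO(I, 'g') = CLOSURE({ [A → αX.β] : [A → α.Xβ] ∈ I, X = 'g' })

Items with dot before 'g', with the dot advanced:
  [A → . g +] → [A → g . +]
  [P → . g] → [P → g .]
  [P → . g A +] → [P → g . A +]
Closure of the advanced items:
  [P → g . A +] has the dot before A: add [A → . P g g], [A → . g +]
  [A → . P g g] has the dot before P: add [P → . A ;], [P → . g A +], [P → . g]

GOTO = { [A → . P g g], [A → . g +], [A → g . +], [P → . A ;], [P → . g A +], [P → . g], [P → g . A +], [P → g .] }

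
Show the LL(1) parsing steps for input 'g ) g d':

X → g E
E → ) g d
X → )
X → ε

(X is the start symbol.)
Stack is shown with the top on the left.

Stack    Input      Action
--------------------------
X $      g ) g d $  output X → g E
g E $    g ) g d $  match 'g'
E $      ) g d $    output E → ) g d
) g d $  ) g d $    match ')'
g d $    g d $      match 'g'
d $      d $        match 'd'
$        $          accept

The string is accepted.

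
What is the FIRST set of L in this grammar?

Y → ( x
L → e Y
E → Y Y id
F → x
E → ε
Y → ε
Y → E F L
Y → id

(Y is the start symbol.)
To compute FIRST(L), examine every production with L on the left-hand side, reading each right-hand side left to right until a non-nullable symbol is reached.

From L → e Y:
  - e is a terminal: add 'e' and stop

Collecting: FIRST(L) = { 'e' }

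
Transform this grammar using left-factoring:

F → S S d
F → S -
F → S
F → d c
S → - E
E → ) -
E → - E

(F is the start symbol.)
Left-factoring transforms A → αβ₁ | αβ₂ into A → αA' and A' → β₁ | β₂
(α is the longest common prefix among the alternatives). Repeat until
no nonterminal has two alternatives with a common prefix.

Round 1: F has alternatives sharing prefix 'S'. Introduce F': F → S F'
  Add: F' → S d
  Add: F' → -
  Add: F' → ε

No remaining common prefixes — done.

Resulting grammar:
F → S F'
F' → S d
F' → -
F' → ε
F → d c
S → - E
E → ) -
E → - E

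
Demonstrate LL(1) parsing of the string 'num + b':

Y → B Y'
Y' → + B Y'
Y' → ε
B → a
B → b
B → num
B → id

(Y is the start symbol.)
LL(1) parsing maintains a stack (initially the start symbol over $) and the input. At each step: if the stack top is a terminal, match it against the current input token; if it is a non-terminal N, replace it with the RHS of M[N, lookahead] (the unique production whose predict set contains the lookahead).

Stack is shown with the top on the left.

Stack     Input      Action
---------------------------
Y $       num + b $  output Y → B Y'
B Y' $    num + b $  output B → num
num Y' $  num + b $  match 'num'
Y' $      + b $      output Y' → + B Y'
+ B Y' $  + b $      match '+'
B Y' $    b $        output B → b
b Y' $    b $        match 'b'
Y' $      $          output Y' → ε
$         $          accept

The string is accepted.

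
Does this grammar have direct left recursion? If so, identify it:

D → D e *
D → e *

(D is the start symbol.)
D → D e *: LEFT RECURSIVE (starts with D)
D → e *: starts with e

The grammar has direct left recursion on: D.

Answer: Yes, D is left-recursive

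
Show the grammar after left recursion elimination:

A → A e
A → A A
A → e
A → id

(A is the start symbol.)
A is directly left-recursive. The standard transformation for
  A → A α₁ | ... | A α_m | β₁ | ... | β_n
is
  A  → β₁ A' | ... | β_n A'
  A' → α₁ A' | ... | α_m A' | ε

A → e becomes A → e A'
A → id becomes A → id A'
A → A e becomes A' → e A'
A → A A becomes A' → A A'
Add A' → ε

Resulting grammar:
A → e A'
A → id A'
A' → e A'
A' → A A'
A' → ε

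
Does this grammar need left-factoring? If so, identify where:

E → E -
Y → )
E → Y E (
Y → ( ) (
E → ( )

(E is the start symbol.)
No, left-factoring is not needed

Left-factoring is needed when two productions for the same non-terminal
share a common prefix on the right-hand side.

Productions for E:
  E → E -
  E → Y E (
  E → ( )
Productions for Y:
  Y → )
  Y → ( ) (

No common prefixes found.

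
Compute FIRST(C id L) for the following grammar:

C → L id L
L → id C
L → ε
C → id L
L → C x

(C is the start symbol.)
{ 'id' }

FIRST sets of the non-terminals involved (from the grammar, by fixed-point iteration):
  FIRST(C) = { 'id' }

To compute FIRST(C id L), process the symbols left to right:
Symbol C is a non-terminal. Add FIRST(C) \ {ε} = { 'id' }
C is not nullable (ε ∉ FIRST(C)), so stop here.
FIRST(C id L) = { 'id' }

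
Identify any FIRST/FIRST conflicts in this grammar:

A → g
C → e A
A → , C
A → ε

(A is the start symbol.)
No FIRST/FIRST conflicts.

A FIRST/FIRST conflict occurs when two productions N → α and N → β for the same non-terminal have FIRST(α) ∩ FIRST(β) ≠ ∅ (with ε ∈ FIRST of a nullable right-hand side, so two nullable alternatives also conflict).

Productions for A:
  A → g: FIRST = { 'g' }
  A → , C: FIRST = { ',' }
  A → ε: FIRST = { ε }
C has only one production, so no FIRST/FIRST conflict is possible there.

All alternatives of each non-terminal have pairwise disjoint FIRST sets.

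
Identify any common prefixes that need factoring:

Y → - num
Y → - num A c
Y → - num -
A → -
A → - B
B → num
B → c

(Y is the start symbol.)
Left-factoring is needed when two productions for the same non-terminal
share a common prefix on the right-hand side.

Productions for Y:
  Y → - num
  Y → - num A c
  Y → - num -
Productions for A:
  A → -
  A → - B
Productions for B:
  B → num
  B → c

Found common prefix '- num' in productions for Y
Found common prefix '-' in productions for A

Answer: Yes, Y has productions with common prefix '- num'; A has productions with common prefix '-'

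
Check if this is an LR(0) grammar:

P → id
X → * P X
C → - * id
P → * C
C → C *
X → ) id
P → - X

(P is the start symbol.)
No. Shift-reduce conflict between [P → * C .] and [C → C . *]

A grammar is LR(0) if no state in the canonical LR(0) collection has:
  - both a shift item (dot before a terminal) and a complete item (shift-reduce conflict), or
  - two or more complete items (reduce-reduce conflict; the accept item [P' → P .] counts as a complete item here).

Augment with P' → P and build the canonical LR(0) collection (I0 = CLOSURE({[P' → . P]}), then GOTO on every symbol after a dot until no new states appear). It has 16 states:
  I0: { [P → . * C], [P → . - X], [P → . id], [P' → . P] }  — shift
  I1: { [C → . - * id], [C → . C *], [P → * . C] }  — shift
  I2: { [P → - . X], [X → . ) id], [X → . * P X] }  — shift
  I3: { [P' → P .] }  — accept
  I4: { [P → id .] }  — reduce
  I5: { [X → ) . id] }  — shift
  I6: { [P → . * C], [P → . - X], [P → . id], [X → * . P X] }  — shift
  I7: { [P → - X .] }  — reduce
  I8: { [X → * P . X], [X → . ) id], [X → . * P X] }  — shift
  I9: { [X → * P X .] }  — reduce
  I10: { [X → ) id .] }  — reduce
  I11: { [C → - . * id] }  — shift
  I12: { [C → C . *], [P → * C .] }  — shift, reduce
  I13: { [C → C * .] }  — reduce
  I14: { [C → - * . id] }  — shift
  I15: { [C → - * id .] }  — reduce

Conflict in state I12:
  Shift-reduce conflict between [P → * C .] and [C → C . *]
So the grammar is NOT LR(0).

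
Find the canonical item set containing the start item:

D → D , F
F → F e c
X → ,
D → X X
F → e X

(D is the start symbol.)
First, augment the grammar with D' → D
I₀ = CLOSURE({ [D' → . D] }):
  [D' → . D] has the dot before D: add [D → . D , F], [D → . X X]
  [D → . X X] has the dot before X: add [X → . ,]
No further items can be added.

I₀ = { [D → . D , F], [D → . X X], [D' → . D], [X → . ,] }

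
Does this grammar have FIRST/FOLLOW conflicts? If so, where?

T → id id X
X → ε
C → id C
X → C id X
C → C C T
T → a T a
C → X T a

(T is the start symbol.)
Yes. X → C id X with FOLLOW(X) on { 'a', 'id' }

A FIRST/FOLLOW conflict occurs when a non-terminal N has a nullable alternative N → β (β ⇒* ε) and another alternative N → α with FIRST(α) ∩ FOLLOW(N) ≠ ∅: on such a lookahead the parser cannot decide between expanding α and letting N vanish via β.

Nullable non-terminals: X.
FIRST sets used below: FIRST(C) = { 'a', 'id' }

X: nullable alternative(s) X → ε; FOLLOW(X) = { $, 'a', 'id' }
  X → ε: FIRST \ {ε} = { } — this is the only nullable alternative, skip
  X → C id X: FIRST \ {ε} = { 'a', 'id' } — overlaps FOLLOW(X) on { 'a', 'id' }: CONFLICT

C, T have no nullable alternative, so no FIRST/FOLLOW check is needed there.

So the grammar has 1 FIRST/FOLLOW conflict (marked CONFLICT above).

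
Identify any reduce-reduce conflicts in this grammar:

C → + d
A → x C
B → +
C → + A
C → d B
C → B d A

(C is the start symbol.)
No reduce-reduce conflicts

A reduce-reduce conflict occurs when an LR(0) state has two complete items [A → α .] and [B → β .] — both call for a reduction, and with no lookahead the parser cannot choose between them.

Augment with C' → C and build the canonical LR(0) collection (I0 = CLOSURE({[C' → . C]}), then GOTO on every symbol after a dot until no new states appear). It has 13 states:
  I0: { [B → . +], [C → . + A], [C → . + d], [C → . B d A], [C → . d B], [C' → . C] }  — shift
  I1: { [A → . x C], [B → + .], [C → + . A], [C → + . d] }  — shift, reduce
  I2: { [C → B . d A] }  — shift
  I3: { [C' → C .] }  — accept
  I4: { [B → . +], [C → d . B] }  — shift
  I5: { [B → + .] }  — reduce
  I6: { [C → d B .] }  — reduce
  I7: { [A → . x C], [C → B d . A] }  — shift
  I8: { [C → B d A .] }  — reduce
  I9: { [A → x . C], [B → . +], [C → . + A], [C → . + d], [C → . B d A], [C → . d B] }  — shift
  I10: { [A → x C .] }  — reduce
  I11: { [C → + A .] }  — reduce
  I12: { [C → + d .] }  — reduce

No state contains more than one complete item.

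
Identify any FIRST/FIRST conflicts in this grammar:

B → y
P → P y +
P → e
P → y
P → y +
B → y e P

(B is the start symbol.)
A FIRST/FIRST conflict occurs when two productions N → α and N → β for the same non-terminal have FIRST(α) ∩ FIRST(β) ≠ ∅ (with ε ∈ FIRST of a nullable right-hand side, so two nullable alternatives also conflict).

FIRST sets of the non-terminals at (or reachable through a nullable prefix from) the front of some alternative:
  FIRST(P) = { 'e', 'y' }

Productions for B:
  B → y: FIRST = { 'y' }
  B → y e P: FIRST = { 'y' }
Productions for P:
  P → P y +: FIRST = { 'e', 'y' }
  P → e: FIRST = { 'e' }
  P → y: FIRST = { 'y' }
  P → y +: FIRST = { 'y' }

Conflict for B: B → y and B → y e P
  Overlap: { 'y' }
Conflict for P: P → P y + and P → e
  Overlap: { 'e' }
Conflict for P: P → P y + and P → y
  Overlap: { 'y' }
Conflict for P: P → P y + and P → y +
  Overlap: { 'y' }
Conflict for P: P → y and P → y +
  Overlap: { 'y' }

Answer: Yes. B → y / B → y e P on { 'y' }; P → P y '+' / P → e on { 'e' }; P → P y '+' / P → y on { 'y' }; P → P y '+' / P → y '+' on { 'y' }; P → y / P → y '+' on { 'y' }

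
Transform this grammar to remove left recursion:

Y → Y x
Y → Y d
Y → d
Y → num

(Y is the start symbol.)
Y is directly left-recursive. The standard transformation for
  A → A α₁ | ... | A α_m | β₁ | ... | β_n
is
  A  → β₁ A' | ... | β_n A'
  A' → α₁ A' | ... | α_m A' | ε

Y → d becomes Y → d Y'
Y → num becomes Y → num Y'
Y → Y x becomes Y' → x Y'
Y → Y d becomes Y' → d Y'
Add Y' → ε

Resulting grammar:
Y → d Y'
Y → num Y'
Y' → x Y'
Y' → d Y'
Y' → ε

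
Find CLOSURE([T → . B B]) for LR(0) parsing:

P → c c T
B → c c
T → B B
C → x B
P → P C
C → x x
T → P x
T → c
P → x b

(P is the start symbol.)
Start with: [T → . B B]
  [T → . B B] has the dot before B: add [B → . c c]
No further items can be added.

CLOSURE = { [B → . c c], [T → . B B] }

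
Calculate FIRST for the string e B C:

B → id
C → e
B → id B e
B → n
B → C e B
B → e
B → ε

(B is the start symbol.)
To compute FIRST(e B C), process the symbols left to right:
Symbol e is a terminal. Add 'e' and stop.
FIRST(e B C) = { 'e' }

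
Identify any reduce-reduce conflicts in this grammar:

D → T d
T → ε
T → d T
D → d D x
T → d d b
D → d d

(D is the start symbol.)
Yes — I6: [D → d d .] vs [T → .]

Augment with D' → D and build the canonical LR(0) collection (I0 = CLOSURE({[D' → . D]}), then GOTO on every symbol after a dot until no new states appear). It has 10 states:
  I0: { [D → . T d], [D → . d D x], [D → . d d], [D' → . D], [T → . d T], [T → . d d b], [T → .] }  — shift, reduce
  I1: { [D' → D .] }  — accept
  I2: { [D → T . d] }  — shift
  I3: { [D → . T d], [D → . d D x], [D → . d d], [D → d . D x], [D → d . d], [T → . d T], [T → . d d b], [T → .], [T → d . T], [T → d . d b] }  — shift, reduce
  I4: { [D → d D . x] }  — shift
  I5: { [D → T . d], [T → d T .] }  — shift, reduce
  I6: { [D → . T d], [D → . d D x], [D → . d d], [D → d . D x], [D → d . d], [D → d d .], [T → . d T], [T → . d d b], [T → .], [T → d . T], [T → d . d b], [T → d d . b] }  — shift, 2 reduces
  I7: { [T → d d b .] }  — reduce
  I8: { [D → T d .] }  — reduce
  I9: { [D → d D x .] }  — reduce

I6 contains complete items [D → d d .], [T → .] — reduce-reduce conflict.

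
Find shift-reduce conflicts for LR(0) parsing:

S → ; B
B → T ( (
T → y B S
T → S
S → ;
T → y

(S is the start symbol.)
Yes — I1: [S → ; .] vs [S → . ;]; I6: [T → y .] vs [S → . ;]

A shift-reduce conflict occurs when an LR(0) state has both:
  - a complete (reduce) item [A → α .] (dot at the end), and
  - a shift item [B → β . c γ] (dot before a terminal).

Augment with S' → S and build the canonical LR(0) collection (I0 = CLOSURE({[S' → . S]}), then GOTO on every symbol after a dot until no new states appear). It has 11 states:
  I0: { [S → . ; B], [S → . ;], [S' → . S] }  — shift
  I1: { [B → . T ( (], [S → . ; B], [S → . ;], [S → ; . B], [S → ; .], [T → . S], [T → . y B S], [T → . y] }  — shift, reduce
  I2: { [S' → S .] }  — accept
  I3: { [S → ; B .] }  — reduce
  I4: { [T → S .] }  — reduce
  I5: { [B → T . ( (] }  — shift
  I6: { [B → . T ( (], [S → . ; B], [S → . ;], [T → . S], [T → . y B S], [T → . y], [T → y . B S], [T → y .] }  — shift, reduce
  I7: { [S → . ; B], [S → . ;], [T → y B . S] }  — shift
  I8: { [T → y B S .] }  — reduce
  I9: { [B → T ( . (] }  — shift
  I10: { [B → T ( ( .] }  — reduce

I1 contains reduce item [S → ; .] and shift items [S → . ;], [S → . ; B], [T → . y], [T → . y B S] — shift-reduce conflict.
I6 contains reduce item [T → y .] and shift items [S → . ;], [S → . ; B], [T → . y], [T → . y B S] — shift-reduce conflict.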